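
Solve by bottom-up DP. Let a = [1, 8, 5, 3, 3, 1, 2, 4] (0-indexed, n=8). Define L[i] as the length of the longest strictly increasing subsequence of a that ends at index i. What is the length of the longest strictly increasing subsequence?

   i    0    1    2    3    4    5    6    7
a[i]    1    8    5    3    3    1    2    4
L[i]    1    2    2    2    2    1    2    3

3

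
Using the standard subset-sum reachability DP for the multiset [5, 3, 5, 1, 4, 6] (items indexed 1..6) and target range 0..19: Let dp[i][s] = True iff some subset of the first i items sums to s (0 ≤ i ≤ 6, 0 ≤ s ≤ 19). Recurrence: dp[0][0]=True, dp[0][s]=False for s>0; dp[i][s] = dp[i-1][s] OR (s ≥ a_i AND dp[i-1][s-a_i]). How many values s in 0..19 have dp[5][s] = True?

17

i\s   0   1   2   3   4   5   6   7   8   9  10  11  12  13  14  15  16  17  18  19
  0   T   F   F   F   F   F   F   F   F   F   F   F   F   F   F   F   F   F   F   F
  1   T   F   F   F   F   T   F   F   F   F   F   F   F   F   F   F   F   F   F   F
  2   T   F   F   T   F   T   F   F   T   F   F   F   F   F   F   F   F   F   F   F
  3   T   F   F   T   F   T   F   F   T   F   T   F   F   T   F   F   F   F   F   F
  4   T   T   F   T   T   T   T   F   T   T   T   T   F   T   T   F   F   F   F   F
  5   T   T   F   T   T   T   T   T   T   T   T   T   T   T   T   T   F   T   T   F
  6   T   T   F   T   T   T   T   T   T   T   T   T   T   T   T   T   T   T   T   T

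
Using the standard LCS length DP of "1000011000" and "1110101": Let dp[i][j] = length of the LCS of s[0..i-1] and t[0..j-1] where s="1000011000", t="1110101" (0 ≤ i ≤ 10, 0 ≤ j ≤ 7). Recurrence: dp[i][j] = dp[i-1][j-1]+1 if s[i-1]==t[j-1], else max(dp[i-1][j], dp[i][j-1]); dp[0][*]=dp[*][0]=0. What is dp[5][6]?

   ''  1  1  1  0  1  0  1
''  0  0  0  0  0  0  0  0
 1  0  1  1  1  1  1  1  1
 0  0  1  1  1  2  2  2  2
 0  0  1  1  1  2  2  3  3
 0  0  1  1  1  2  2  3  3
 0  0  1  1  1  2  2  3  3
 1  0  1  2  2  2  3  3  4
 1  0  1  2  3  3  3  3  4
 0  0  1  2  3  4  4  4  4
 0  0  1  2  3  4  4  5  5
 0  0  1  2  3  4  4  5  5

3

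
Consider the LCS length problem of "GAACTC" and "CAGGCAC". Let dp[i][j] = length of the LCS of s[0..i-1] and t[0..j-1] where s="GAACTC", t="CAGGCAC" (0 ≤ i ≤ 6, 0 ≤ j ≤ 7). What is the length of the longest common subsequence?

   ''  C  A  G  G  C  A  C
''  0  0  0  0  0  0  0  0
 G  0  0  0  1  1  1  1  1
 A  0  0  1  1  1  1  2  2
 A  0  0  1  1  1  1  2  2
 C  0  1  1  1  1  2  2  3
 T  0  1  1  1  1  2  2  3
 C  0  1  1  1  1  2  2  3

3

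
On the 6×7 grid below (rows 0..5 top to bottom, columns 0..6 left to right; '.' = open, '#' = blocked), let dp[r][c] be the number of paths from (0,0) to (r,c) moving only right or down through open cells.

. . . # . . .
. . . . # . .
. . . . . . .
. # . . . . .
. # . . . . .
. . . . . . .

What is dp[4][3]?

r\c   0   1   2   3   4   5   6
  0   1   1   1   0   0   0   0
  1   1   2   3   3   0   0   0
  2   1   3   6   9   9   9   9
  3   1   0   6  15  24  33  42
  4   1   0   6  21  45  78 120
  5   1   1   7  28  73 151 271

21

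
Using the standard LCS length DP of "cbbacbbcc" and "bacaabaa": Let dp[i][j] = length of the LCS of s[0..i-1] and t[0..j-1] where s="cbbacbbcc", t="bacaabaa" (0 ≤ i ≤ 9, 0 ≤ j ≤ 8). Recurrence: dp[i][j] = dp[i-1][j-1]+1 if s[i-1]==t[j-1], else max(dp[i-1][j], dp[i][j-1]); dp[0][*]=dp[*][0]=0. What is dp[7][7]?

   ''  b  a  c  a  a  b  a  a
''  0  0  0  0  0  0  0  0  0
 c  0  0  0  1  1  1  1  1  1
 b  0  1  1  1  1  1  2  2  2
 b  0  1  1  1  1  1  2  2  2
 a  0  1  2  2  2  2  2  3  3
 c  0  1  2  3  3  3  3  3  3
 b  0  1  2  3  3  3  4  4  4
 b  0  1  2  3  3  3  4  4  4
 c  0  1  2  3  3  3  4  4  4
 c  0  1  2  3  3  3  4  4  4

4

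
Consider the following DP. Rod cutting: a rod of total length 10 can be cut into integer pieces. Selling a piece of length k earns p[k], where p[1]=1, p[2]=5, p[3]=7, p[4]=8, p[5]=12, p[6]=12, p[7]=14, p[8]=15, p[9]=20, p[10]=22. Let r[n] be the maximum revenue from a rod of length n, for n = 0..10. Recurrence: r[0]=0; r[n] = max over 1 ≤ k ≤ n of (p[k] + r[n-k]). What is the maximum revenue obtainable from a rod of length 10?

   n    0    1    2    3    4    5    6    7    8    9   10
r[n]    0    1    5    7   10   12   15   17   20   22   25

25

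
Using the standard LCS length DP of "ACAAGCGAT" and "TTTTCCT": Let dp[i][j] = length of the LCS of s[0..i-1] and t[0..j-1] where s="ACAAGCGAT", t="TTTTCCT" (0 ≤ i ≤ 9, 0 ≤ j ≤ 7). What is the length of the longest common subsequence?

   ''  T  T  T  T  C  C  T
''  0  0  0  0  0  0  0  0
 A  0  0  0  0  0  0  0  0
 C  0  0  0  0  0  1  1  1
 A  0  0  0  0  0  1  1  1
 A  0  0  0  0  0  1  1  1
 G  0  0  0  0  0  1  1  1
 C  0  0  0  0  0  1  2  2
 G  0  0  0  0  0  1  2  2
 A  0  0  0  0  0  1  2  2
 T  0  1  1  1  1  1  2  3

3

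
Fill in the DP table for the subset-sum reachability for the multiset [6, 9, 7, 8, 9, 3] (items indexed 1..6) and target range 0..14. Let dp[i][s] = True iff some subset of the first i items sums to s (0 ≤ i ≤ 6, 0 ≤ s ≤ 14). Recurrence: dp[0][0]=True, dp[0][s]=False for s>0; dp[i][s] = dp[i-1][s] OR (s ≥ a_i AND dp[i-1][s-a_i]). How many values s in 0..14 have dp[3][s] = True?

5

i\s   0   1   2   3   4   5   6   7   8   9  10  11  12  13  14
  0   T   F   F   F   F   F   F   F   F   F   F   F   F   F   F
  1   T   F   F   F   F   F   T   F   F   F   F   F   F   F   F
  2   T   F   F   F   F   F   T   F   F   T   F   F   F   F   F
  3   T   F   F   F   F   F   T   T   F   T   F   F   F   T   F
  4   T   F   F   F   F   F   T   T   T   T   F   F   F   T   T
  5   T   F   F   F   F   F   T   T   T   T   F   F   F   T   T
  6   T   F   F   T   F   F   T   T   T   T   T   T   T   T   T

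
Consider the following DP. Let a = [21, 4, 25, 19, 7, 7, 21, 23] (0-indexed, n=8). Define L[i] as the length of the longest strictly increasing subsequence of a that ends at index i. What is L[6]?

   i    0    1    2    3    4    5    6    7
a[i]   21    4   25   19    7    7   21   23
L[i]    1    1    2    2    2    2    3    4

3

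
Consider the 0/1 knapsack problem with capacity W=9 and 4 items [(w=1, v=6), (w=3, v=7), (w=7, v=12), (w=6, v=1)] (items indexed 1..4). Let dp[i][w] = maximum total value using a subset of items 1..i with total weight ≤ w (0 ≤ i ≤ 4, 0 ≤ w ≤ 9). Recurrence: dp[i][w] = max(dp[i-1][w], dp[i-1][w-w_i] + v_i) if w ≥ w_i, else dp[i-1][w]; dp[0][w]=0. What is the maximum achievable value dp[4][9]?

18

i\w   0   1   2   3   4   5   6   7   8   9
  0   0   0   0   0   0   0   0   0   0   0
  1   0   6   6   6   6   6   6   6   6   6
  2   0   6   6   7  13  13  13  13  13  13
  3   0   6   6   7  13  13  13  13  18  18
  4   0   6   6   7  13  13  13  13  18  18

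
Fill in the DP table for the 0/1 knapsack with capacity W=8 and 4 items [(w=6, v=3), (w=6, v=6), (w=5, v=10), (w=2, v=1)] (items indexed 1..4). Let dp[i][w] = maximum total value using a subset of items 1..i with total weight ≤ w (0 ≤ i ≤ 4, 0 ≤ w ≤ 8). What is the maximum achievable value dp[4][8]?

11

i\w   0   1   2   3   4   5   6   7   8
  0   0   0   0   0   0   0   0   0   0
  1   0   0   0   0   0   0   3   3   3
  2   0   0   0   0   0   0   6   6   6
  3   0   0   0   0   0  10  10  10  10
  4   0   0   1   1   1  10  10  11  11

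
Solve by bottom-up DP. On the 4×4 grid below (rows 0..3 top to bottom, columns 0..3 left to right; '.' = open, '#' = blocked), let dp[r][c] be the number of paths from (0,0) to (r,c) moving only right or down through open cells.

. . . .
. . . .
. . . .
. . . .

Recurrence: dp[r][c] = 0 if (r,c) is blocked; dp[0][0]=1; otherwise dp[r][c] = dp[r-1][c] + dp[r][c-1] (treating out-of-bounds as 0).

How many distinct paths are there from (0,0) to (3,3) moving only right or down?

20

r\c   0   1   2   3
  0   1   1   1   1
  1   1   2   3   4
  2   1   3   6  10
  3   1   4  10  20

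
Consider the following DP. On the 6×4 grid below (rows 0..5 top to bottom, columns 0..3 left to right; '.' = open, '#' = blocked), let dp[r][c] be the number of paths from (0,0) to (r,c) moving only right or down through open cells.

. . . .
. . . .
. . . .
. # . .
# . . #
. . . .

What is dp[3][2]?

r\c   0   1   2   3
  0   1   1   1   1
  1   1   2   3   4
  2   1   3   6  10
  3   1   0   6  16
  4   0   0   6   0
  5   0   0   6   6

6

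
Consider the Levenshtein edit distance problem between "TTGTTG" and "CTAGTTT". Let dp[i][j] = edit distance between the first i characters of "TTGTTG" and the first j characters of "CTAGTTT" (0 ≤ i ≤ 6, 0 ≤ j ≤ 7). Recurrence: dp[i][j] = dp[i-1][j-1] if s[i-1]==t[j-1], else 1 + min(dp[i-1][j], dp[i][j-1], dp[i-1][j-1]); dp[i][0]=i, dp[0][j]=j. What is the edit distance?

   ''  C  T  A  G  T  T  T
''  0  1  2  3  4  5  6  7
 T  1  1  1  2  3  4  5  6
 T  2  2  1  2  3  3  4  5
 G  3  3  2  2  2  3  4  5
 T  4  4  3  3  3  2  3  4
 T  5  5  4  4  4  3  2  3
 G  6  6  5  5  4  4  3  3

3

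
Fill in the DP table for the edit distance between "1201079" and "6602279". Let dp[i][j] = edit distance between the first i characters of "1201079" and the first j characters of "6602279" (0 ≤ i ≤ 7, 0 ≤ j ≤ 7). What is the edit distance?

   ''  6  6  0  2  2  7  9
''  0  1  2  3  4  5  6  7
 1  1  1  2  3  4  5  6  7
 2  2  2  2  3  3  4  5  6
 0  3  3  3  2  3  4  5  6
 1  4  4  4  3  3  4  5  6
 0  5  5  5  4  4  4  5  6
 7  6  6  6  5  5  5  4  5
 9  7  7  7  6  6  6  5  4

4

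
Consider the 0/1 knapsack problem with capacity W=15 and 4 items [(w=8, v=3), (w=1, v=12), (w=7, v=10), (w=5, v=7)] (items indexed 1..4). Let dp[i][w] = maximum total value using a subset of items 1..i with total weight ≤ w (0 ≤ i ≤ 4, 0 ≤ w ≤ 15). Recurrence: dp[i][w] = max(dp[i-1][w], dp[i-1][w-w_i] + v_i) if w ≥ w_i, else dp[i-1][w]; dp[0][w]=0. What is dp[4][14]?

i\w   0   1   2   3   4   5   6   7   8   9  10  11  12  13  14  15
  0   0   0   0   0   0   0   0   0   0   0   0   0   0   0   0   0
  1   0   0   0   0   0   0   0   0   3   3   3   3   3   3   3   3
  2   0  12  12  12  12  12  12  12  12  15  15  15  15  15  15  15
  3   0  12  12  12  12  12  12  12  22  22  22  22  22  22  22  22
  4   0  12  12  12  12  12  19  19  22  22  22  22  22  29  29  29

29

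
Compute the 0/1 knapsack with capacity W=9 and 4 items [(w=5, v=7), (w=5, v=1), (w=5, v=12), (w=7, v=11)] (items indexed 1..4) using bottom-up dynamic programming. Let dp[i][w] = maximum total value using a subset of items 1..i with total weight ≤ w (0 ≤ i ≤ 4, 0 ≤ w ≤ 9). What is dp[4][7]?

i\w   0   1   2   3   4   5   6   7   8   9
  0   0   0   0   0   0   0   0   0   0   0
  1   0   0   0   0   0   7   7   7   7   7
  2   0   0   0   0   0   7   7   7   7   7
  3   0   0   0   0   0  12  12  12  12  12
  4   0   0   0   0   0  12  12  12  12  12

12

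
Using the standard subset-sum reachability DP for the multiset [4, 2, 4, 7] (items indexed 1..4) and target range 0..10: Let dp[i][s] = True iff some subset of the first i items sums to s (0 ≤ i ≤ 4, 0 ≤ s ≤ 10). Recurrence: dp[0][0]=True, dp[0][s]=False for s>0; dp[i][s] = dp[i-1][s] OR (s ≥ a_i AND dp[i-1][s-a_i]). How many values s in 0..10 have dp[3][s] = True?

i\s   0   1   2   3   4   5   6   7   8   9  10
  0   T   F   F   F   F   F   F   F   F   F   F
  1   T   F   F   F   T   F   F   F   F   F   F
  2   T   F   T   F   T   F   T   F   F   F   F
  3   T   F   T   F   T   F   T   F   T   F   T
  4   T   F   T   F   T   F   T   T   T   T   T

6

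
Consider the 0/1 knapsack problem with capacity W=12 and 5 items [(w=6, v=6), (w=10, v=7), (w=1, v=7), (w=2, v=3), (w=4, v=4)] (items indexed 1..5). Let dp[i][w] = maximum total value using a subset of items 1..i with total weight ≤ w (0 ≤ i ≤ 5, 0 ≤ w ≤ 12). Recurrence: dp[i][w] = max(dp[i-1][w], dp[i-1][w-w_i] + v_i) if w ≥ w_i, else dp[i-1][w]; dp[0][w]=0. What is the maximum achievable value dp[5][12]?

i\w   0   1   2   3   4   5   6   7   8   9  10  11  12
  0   0   0   0   0   0   0   0   0   0   0   0   0   0
  1   0   0   0   0   0   0   6   6   6   6   6   6   6
  2   0   0   0   0   0   0   6   6   6   6   7   7   7
  3   0   7   7   7   7   7   7  13  13  13  13  14  14
  4   0   7   7  10  10  10  10  13  13  16  16  16  16
  5   0   7   7  10  10  11  11  14  14  16  16  17  17

17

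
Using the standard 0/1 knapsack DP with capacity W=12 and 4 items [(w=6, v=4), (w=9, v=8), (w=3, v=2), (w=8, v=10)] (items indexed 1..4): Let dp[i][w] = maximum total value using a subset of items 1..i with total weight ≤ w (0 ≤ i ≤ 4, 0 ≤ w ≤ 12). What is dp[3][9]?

i\w   0   1   2   3   4   5   6   7   8   9  10  11  12
  0   0   0   0   0   0   0   0   0   0   0   0   0   0
  1   0   0   0   0   0   0   4   4   4   4   4   4   4
  2   0   0   0   0   0   0   4   4   4   8   8   8   8
  3   0   0   0   2   2   2   4   4   4   8   8   8  10
  4   0   0   0   2   2   2   4   4  10  10  10  12  12

8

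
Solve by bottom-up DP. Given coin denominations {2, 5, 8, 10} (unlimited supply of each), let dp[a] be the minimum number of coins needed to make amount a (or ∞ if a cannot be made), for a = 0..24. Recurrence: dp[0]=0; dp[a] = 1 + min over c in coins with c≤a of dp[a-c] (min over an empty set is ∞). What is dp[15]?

2

 a  0  1  2  3  4  5  6  7  8  9 10 11 12 13 14 15 16 17 18 19 20 21 22 23 24
dp  0  -  1  -  2  1  3  2  1  3  1  4  2  2  3  2  2  3  2  4  2  3  3  3  3
(- denotes ∞ / unreachable)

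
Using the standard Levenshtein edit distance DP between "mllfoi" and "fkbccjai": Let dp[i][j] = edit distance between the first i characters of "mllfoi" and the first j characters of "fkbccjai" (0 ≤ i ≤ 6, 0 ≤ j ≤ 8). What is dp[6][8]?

7

   ''  f  k  b  c  c  j  a  i
''  0  1  2  3  4  5  6  7  8
 m  1  1  2  3  4  5  6  7  8
 l  2  2  2  3  4  5  6  7  8
 l  3  3  3  3  4  5  6  7  8
 f  4  3  4  4  4  5  6  7  8
 o  5  4  4  5  5  5  6  7  8
 i  6  5  5  5  6  6  6  7  7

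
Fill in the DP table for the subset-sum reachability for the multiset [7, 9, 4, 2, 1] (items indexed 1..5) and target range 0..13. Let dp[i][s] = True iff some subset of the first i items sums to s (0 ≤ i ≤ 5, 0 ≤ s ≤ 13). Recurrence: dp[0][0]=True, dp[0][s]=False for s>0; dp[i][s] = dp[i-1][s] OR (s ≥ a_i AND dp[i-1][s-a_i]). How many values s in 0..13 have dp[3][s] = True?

i\s   0   1   2   3   4   5   6   7   8   9  10  11  12  13
  0   T   F   F   F   F   F   F   F   F   F   F   F   F   F
  1   T   F   F   F   F   F   F   T   F   F   F   F   F   F
  2   T   F   F   F   F   F   F   T   F   T   F   F   F   F
  3   T   F   F   F   T   F   F   T   F   T   F   T   F   T
  4   T   F   T   F   T   F   T   T   F   T   F   T   F   T
  5   T   T   T   T   T   T   T   T   T   T   T   T   T   T

6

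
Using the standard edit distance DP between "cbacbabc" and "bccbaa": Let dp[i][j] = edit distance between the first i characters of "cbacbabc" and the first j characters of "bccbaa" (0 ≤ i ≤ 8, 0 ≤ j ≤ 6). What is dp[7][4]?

   ''  b  c  c  b  a  a
''  0  1  2  3  4  5  6
 c  1  1  1  2  3  4  5
 b  2  1  2  2  2  3  4
 a  3  2  2  3  3  2  3
 c  4  3  2  2  3  3  3
 b  5  4  3  3  2  3  4
 a  6  5  4  4  3  2  3
 b  7  6  5  5  4  3  3
 c  8  7  6  5  5  4  4

4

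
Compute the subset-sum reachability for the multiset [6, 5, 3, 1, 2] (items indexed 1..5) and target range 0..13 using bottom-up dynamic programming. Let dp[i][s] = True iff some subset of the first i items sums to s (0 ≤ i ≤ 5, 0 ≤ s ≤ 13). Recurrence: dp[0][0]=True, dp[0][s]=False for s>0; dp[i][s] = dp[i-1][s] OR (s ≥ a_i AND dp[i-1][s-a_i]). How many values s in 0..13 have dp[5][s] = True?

14

i\s   0   1   2   3   4   5   6   7   8   9  10  11  12  13
  0   T   F   F   F   F   F   F   F   F   F   F   F   F   F
  1   T   F   F   F   F   F   T   F   F   F   F   F   F   F
  2   T   F   F   F   F   T   T   F   F   F   F   T   F   F
  3   T   F   F   T   F   T   T   F   T   T   F   T   F   F
  4   T   T   F   T   T   T   T   T   T   T   T   T   T   F
  5   T   T   T   T   T   T   T   T   T   T   T   T   T   T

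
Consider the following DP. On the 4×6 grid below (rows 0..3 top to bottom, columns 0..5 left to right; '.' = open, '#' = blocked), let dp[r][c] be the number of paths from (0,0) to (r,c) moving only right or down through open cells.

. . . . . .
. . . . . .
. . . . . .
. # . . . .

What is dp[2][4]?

15

r\c   0   1   2   3   4   5
  0   1   1   1   1   1   1
  1   1   2   3   4   5   6
  2   1   3   6  10  15  21
  3   1   0   6  16  31  52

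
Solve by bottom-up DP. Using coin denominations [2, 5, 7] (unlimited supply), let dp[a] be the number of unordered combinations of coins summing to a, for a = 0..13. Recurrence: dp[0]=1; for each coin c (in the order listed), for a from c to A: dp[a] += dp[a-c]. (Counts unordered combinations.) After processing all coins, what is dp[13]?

after  coin     0     1     2     3     4     5     6     7     8     9    10    11    12    13
          2     1     0     1     0     1     0     1     0     1     0     1     0     1     0
          5     1     0     1     0     1     1     1     1     1     1     2     1     2     1
          7     1     0     1     0     1     1     1     2     1     2     2     2     3     2

2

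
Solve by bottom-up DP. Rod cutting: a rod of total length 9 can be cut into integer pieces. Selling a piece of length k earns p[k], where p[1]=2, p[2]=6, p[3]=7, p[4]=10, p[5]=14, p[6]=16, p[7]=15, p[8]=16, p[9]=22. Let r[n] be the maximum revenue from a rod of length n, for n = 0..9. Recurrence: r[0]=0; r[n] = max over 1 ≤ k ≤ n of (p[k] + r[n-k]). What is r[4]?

12

   n    0    1    2    3    4    5    6    7    8    9
r[n]    0    2    6    8   12   14   18   20   24   26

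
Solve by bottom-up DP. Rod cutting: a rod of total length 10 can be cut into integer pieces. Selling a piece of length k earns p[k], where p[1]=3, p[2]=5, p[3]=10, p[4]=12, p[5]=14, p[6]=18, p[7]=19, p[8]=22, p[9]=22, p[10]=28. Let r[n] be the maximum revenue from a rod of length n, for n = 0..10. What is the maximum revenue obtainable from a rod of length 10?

33

   n    0    1    2    3    4    5    6    7    8    9   10
r[n]    0    3    6   10   13   16   20   23   26   30   33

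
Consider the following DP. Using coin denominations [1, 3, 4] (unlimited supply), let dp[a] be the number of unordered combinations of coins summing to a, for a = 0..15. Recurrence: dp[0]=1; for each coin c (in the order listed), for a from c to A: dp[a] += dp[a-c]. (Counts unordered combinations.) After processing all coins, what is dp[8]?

6

after  coin     0     1     2     3     4     5     6     7     8     9    10    11    12    13    14    15
          1     1     1     1     1     1     1     1     1     1     1     1     1     1     1     1     1
          3     1     1     1     2     2     2     3     3     3     4     4     4     5     5     5     6
          4     1     1     1     2     3     3     4     5     6     7     8     9    11    12    13    15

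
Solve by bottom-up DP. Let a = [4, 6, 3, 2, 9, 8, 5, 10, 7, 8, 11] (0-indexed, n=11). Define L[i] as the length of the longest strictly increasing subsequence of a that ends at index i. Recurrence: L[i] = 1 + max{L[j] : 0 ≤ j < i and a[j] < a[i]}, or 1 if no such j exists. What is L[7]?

   i    0    1    2    3    4    5    6    7    8    9   10
a[i]    4    6    3    2    9    8    5   10    7    8   11
L[i]    1    2    1    1    3    3    2    4    3    4    5

4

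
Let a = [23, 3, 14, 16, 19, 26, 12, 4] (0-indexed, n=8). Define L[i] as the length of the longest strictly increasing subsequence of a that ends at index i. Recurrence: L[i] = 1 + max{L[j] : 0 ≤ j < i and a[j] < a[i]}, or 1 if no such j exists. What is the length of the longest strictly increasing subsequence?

   i    0    1    2    3    4    5    6    7
a[i]   23    3   14   16   19   26   12    4
L[i]    1    1    2    3    4    5    2    2

5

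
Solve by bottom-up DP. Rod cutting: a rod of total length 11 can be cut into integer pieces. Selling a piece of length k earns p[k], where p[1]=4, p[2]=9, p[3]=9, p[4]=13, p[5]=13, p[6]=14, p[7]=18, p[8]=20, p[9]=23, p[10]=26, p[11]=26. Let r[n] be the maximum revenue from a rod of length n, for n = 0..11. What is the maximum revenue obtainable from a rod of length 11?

49

   n    0    1    2    3    4    5    6    7    8    9   10   11
r[n]    0    4    9   13   18   22   27   31   36   40   45   49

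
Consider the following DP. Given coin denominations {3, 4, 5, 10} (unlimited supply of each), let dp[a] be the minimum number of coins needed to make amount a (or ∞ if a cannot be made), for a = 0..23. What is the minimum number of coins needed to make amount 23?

 a  0  1  2  3  4  5  6  7  8  9 10 11 12 13 14 15 16 17 18 19 20 21 22 23
dp  0  -  -  1  1  1  2  2  2  2  1  3  3  2  2  2  3  3  3  3  2  4  4  3
(- denotes ∞ / unreachable)

3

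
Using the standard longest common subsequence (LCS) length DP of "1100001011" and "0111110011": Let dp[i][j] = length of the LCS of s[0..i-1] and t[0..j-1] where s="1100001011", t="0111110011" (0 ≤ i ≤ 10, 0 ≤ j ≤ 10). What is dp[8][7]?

4

   ''  0  1  1  1  1  1  0  0  1  1
''  0  0  0  0  0  0  0  0  0  0  0
 1  0  0  1  1  1  1  1  1  1  1  1
 1  0  0  1  2  2  2  2  2  2  2  2
 0  0  1  1  2  2  2  2  3  3  3  3
 0  0  1  1  2  2  2  2  3  4  4  4
 0  0  1  1  2  2  2  2  3  4  4  4
 0  0  1  1  2  2  2  2  3  4  4  4
 1  0  1  2  2  3  3  3  3  4  5  5
 0  0  1  2  2  3  3  3  4  4  5  5
 1  0  1  2  3  3  4  4  4  4  5  6
 1  0  1  2  3  4  4  5  5  5  5  6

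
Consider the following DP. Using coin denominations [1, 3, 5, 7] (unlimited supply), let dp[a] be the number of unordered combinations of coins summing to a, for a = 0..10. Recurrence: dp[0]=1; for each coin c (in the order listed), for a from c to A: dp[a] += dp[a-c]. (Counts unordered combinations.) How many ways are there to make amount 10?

9

after  coin     0     1     2     3     4     5     6     7     8     9    10
          1     1     1     1     1     1     1     1     1     1     1     1
          3     1     1     1     2     2     2     3     3     3     4     4
          5     1     1     1     2     2     3     4     4     5     6     7
          7     1     1     1     2     2     3     4     5     6     7     9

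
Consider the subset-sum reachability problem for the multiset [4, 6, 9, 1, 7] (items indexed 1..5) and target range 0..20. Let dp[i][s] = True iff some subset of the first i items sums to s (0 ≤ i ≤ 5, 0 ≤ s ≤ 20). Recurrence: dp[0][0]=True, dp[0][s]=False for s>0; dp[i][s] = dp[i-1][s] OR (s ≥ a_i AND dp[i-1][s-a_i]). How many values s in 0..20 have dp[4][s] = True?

i\s   0   1   2   3   4   5   6   7   8   9  10  11  12  13  14  15  16  17  18  19  20
  0   T   F   F   F   F   F   F   F   F   F   F   F   F   F   F   F   F   F   F   F   F
  1   T   F   F   F   T   F   F   F   F   F   F   F   F   F   F   F   F   F   F   F   F
  2   T   F   F   F   T   F   T   F   F   F   T   F   F   F   F   F   F   F   F   F   F
  3   T   F   F   F   T   F   T   F   F   T   T   F   F   T   F   T   F   F   F   T   F
  4   T   T   F   F   T   T   T   T   F   T   T   T   F   T   T   T   T   F   F   T   T
  5   T   T   F   F   T   T   T   T   T   T   T   T   T   T   T   T   T   T   T   T   T

15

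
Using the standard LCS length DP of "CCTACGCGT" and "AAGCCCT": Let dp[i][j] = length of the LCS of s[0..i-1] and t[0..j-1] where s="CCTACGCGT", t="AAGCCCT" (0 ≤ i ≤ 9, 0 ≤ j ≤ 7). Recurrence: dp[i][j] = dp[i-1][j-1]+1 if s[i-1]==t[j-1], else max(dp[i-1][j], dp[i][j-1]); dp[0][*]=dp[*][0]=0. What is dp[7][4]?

   ''  A  A  G  C  C  C  T
''  0  0  0  0  0  0  0  0
 C  0  0  0  0  1  1  1  1
 C  0  0  0  0  1  2  2  2
 T  0  0  0  0  1  2  2  3
 A  0  1  1  1  1  2  2  3
 C  0  1  1  1  2  2  3  3
 G  0  1  1  2  2  2  3  3
 C  0  1  1  2  3  3  3  3
 G  0  1  1  2  3  3  3  3
 T  0  1  1  2  3  3  3  4

3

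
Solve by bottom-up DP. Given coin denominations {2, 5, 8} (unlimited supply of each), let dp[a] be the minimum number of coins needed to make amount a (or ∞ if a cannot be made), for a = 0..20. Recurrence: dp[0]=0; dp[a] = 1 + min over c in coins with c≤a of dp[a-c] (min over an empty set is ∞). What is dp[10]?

 a  0  1  2  3  4  5  6  7  8  9 10 11 12 13 14 15 16 17 18 19 20
dp  0  -  1  -  2  1  3  2  1  3  2  4  3  2  4  3  2  4  3  5  4
(- denotes ∞ / unreachable)

2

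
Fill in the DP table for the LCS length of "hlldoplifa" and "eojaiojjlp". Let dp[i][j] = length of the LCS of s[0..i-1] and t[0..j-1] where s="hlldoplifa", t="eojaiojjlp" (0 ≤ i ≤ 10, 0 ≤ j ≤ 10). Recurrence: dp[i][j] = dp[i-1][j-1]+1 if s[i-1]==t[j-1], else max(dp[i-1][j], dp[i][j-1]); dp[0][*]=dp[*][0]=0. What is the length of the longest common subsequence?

2

   ''  e  o  j  a  i  o  j  j  l  p
''  0  0  0  0  0  0  0  0  0  0  0
 h  0  0  0  0  0  0  0  0  0  0  0
 l  0  0  0  0  0  0  0  0  0  1  1
 l  0  0  0  0  0  0  0  0  0  1  1
 d  0  0  0  0  0  0  0  0  0  1  1
 o  0  0  1  1  1  1  1  1  1  1  1
 p  0  0  1  1  1  1  1  1  1  1  2
 l  0  0  1  1  1  1  1  1  1  2  2
 i  0  0  1  1  1  2  2  2  2  2  2
 f  0  0  1  1  1  2  2  2  2  2  2
 a  0  0  1  1  2  2  2  2  2  2  2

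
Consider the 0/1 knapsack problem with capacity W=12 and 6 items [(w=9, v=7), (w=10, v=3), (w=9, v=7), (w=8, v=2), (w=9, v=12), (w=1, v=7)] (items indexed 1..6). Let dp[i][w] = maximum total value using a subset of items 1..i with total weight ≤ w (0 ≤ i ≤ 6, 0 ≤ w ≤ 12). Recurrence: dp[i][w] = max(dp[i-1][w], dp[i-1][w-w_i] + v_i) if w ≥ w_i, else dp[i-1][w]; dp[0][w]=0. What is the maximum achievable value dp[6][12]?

19

i\w   0   1   2   3   4   5   6   7   8   9  10  11  12
  0   0   0   0   0   0   0   0   0   0   0   0   0   0
  1   0   0   0   0   0   0   0   0   0   7   7   7   7
  2   0   0   0   0   0   0   0   0   0   7   7   7   7
  3   0   0   0   0   0   0   0   0   0   7   7   7   7
  4   0   0   0   0   0   0   0   0   2   7   7   7   7
  5   0   0   0   0   0   0   0   0   2  12  12  12  12
  6   0   7   7   7   7   7   7   7   7  12  19  19  19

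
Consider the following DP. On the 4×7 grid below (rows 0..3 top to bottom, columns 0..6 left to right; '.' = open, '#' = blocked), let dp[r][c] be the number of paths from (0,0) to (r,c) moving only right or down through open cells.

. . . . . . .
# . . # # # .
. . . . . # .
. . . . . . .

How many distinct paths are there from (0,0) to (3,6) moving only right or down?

r\c   0   1   2   3   4   5   6
  0   1   1   1   1   1   1   1
  1   0   1   2   0   0   0   1
  2   0   1   3   3   3   0   1
  3   0   1   4   7  10  10  11

11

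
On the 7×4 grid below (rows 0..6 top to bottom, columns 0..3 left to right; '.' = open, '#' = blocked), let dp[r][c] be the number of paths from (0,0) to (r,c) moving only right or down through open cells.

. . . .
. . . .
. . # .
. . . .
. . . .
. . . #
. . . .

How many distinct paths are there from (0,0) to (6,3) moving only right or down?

22

r\c   0   1   2   3
  0   1   1   1   1
  1   1   2   3   4
  2   1   3   0   4
  3   1   4   4   8
  4   1   5   9  17
  5   1   6  15   0
  6   1   7  22  22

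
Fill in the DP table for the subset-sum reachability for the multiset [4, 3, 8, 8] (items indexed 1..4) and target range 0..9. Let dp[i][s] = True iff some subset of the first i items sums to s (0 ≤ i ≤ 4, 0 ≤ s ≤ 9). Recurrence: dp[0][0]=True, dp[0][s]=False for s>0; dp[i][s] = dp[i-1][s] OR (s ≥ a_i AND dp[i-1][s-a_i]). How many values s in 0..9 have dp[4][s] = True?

i\s   0   1   2   3   4   5   6   7   8   9
  0   T   F   F   F   F   F   F   F   F   F
  1   T   F   F   F   T   F   F   F   F   F
  2   T   F   F   T   T   F   F   T   F   F
  3   T   F   F   T   T   F   F   T   T   F
  4   T   F   F   T   T   F   F   T   T   F

5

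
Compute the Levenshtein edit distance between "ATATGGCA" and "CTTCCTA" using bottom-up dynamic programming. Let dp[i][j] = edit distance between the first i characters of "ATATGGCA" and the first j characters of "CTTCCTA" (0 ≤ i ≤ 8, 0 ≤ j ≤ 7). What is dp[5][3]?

3

   ''  C  T  T  C  C  T  A
''  0  1  2  3  4  5  6  7
 A  1  1  2  3  4  5  6  6
 T  2  2  1  2  3  4  5  6
 A  3  3  2  2  3  4  5  5
 T  4  4  3  2  3  4  4  5
 G  5  5  4  3  3  4  5  5
 G  6  6  5  4  4  4  5  6
 C  7  6  6  5  4  4  5  6
 A  8  7  7  6  5  5  5  5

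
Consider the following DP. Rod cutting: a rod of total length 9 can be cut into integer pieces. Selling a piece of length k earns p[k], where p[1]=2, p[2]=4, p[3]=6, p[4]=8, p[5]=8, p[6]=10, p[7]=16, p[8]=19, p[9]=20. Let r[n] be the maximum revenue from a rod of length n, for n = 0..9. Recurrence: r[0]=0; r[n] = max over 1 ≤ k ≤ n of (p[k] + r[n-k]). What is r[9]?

   n    0    1    2    3    4    5    6    7    8    9
r[n]    0    2    4    6    8   10   12   16   19   21

21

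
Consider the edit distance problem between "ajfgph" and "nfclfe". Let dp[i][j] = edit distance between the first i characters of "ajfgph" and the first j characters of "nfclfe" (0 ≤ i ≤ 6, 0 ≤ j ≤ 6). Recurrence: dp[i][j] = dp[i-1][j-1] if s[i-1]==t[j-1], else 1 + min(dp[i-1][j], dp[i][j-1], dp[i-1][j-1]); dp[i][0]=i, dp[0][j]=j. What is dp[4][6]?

5

   ''  n  f  c  l  f  e
''  0  1  2  3  4  5  6
 a  1  1  2  3  4  5  6
 j  2  2  2  3  4  5  6
 f  3  3  2  3  4  4  5
 g  4  4  3  3  4  5  5
 p  5  5  4  4  4  5  6
 h  6  6  5  5  5  5  6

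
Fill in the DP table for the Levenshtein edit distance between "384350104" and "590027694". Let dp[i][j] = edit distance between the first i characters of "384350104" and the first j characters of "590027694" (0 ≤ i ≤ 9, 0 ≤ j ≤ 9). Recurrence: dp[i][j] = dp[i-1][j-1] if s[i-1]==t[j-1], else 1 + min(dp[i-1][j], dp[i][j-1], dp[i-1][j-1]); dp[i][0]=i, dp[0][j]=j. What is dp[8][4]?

6

   ''  5  9  0  0  2  7  6  9  4
''  0  1  2  3  4  5  6  7  8  9
 3  1  1  2  3  4  5  6  7  8  9
 8  2  2  2  3  4  5  6  7  8  9
 4  3  3  3  3  4  5  6  7  8  8
 3  4  4  4  4  4  5  6  7  8  9
 5  5  4  5  5  5  5  6  7  8  9
 0  6  5  5  5  5  6  6  7  8  9
 1  7  6  6  6  6  6  7  7  8  9
 0  8  7  7  6  6  7  7  8  8  9
 4  9  8  8  7  7  7  8  8  9  8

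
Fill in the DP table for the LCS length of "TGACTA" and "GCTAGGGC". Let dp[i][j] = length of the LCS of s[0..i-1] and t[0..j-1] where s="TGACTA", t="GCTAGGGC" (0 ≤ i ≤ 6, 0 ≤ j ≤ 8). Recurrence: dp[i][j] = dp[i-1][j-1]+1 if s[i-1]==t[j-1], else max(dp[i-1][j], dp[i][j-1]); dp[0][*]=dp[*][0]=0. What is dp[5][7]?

3

   ''  G  C  T  A  G  G  G  C
''  0  0  0  0  0  0  0  0  0
 T  0  0  0  1  1  1  1  1  1
 G  0  1  1  1  1  2  2  2  2
 A  0  1  1  1  2  2  2  2  2
 C  0  1  2  2  2  2  2  2  3
 T  0  1  2  3  3  3  3  3  3
 A  0  1  2  3  4  4  4  4  4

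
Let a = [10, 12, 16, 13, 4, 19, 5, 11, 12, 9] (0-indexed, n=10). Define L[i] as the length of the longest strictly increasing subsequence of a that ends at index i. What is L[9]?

   i    0    1    2    3    4    5    6    7    8    9
a[i]   10   12   16   13    4   19    5   11   12    9
L[i]    1    2    3    3    1    4    2    3    4    3

3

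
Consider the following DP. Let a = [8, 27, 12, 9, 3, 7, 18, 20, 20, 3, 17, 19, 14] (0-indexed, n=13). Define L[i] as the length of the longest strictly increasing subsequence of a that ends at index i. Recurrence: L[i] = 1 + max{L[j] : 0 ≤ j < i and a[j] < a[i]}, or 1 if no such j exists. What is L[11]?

   i    0    1    2    3    4    5    6    7    8    9   10   11   12
a[i]    8   27   12    9    3    7   18   20   20    3   17   19   14
L[i]    1    2    2    2    1    2    3    4    4    1    3    4    3

4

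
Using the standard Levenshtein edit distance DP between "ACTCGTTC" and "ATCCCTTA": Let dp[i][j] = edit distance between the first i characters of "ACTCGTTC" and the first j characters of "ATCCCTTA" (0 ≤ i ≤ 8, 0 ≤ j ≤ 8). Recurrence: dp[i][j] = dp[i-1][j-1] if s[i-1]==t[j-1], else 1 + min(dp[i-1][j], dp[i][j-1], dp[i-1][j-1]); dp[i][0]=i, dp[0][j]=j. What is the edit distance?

4

   ''  A  T  C  C  C  T  T  A
''  0  1  2  3  4  5  6  7  8
 A  1  0  1  2  3  4  5  6  7
 C  2  1  1  1  2  3  4  5  6
 T  3  2  1  2  2  3  3  4  5
 C  4  3  2  1  2  2  3  4  5
 G  5  4  3  2  2  3  3  4  5
 T  6  5  4  3  3  3  3  3  4
 T  7  6  5  4  4  4  3  3  4
 C  8  7  6  5  4  4  4  4  4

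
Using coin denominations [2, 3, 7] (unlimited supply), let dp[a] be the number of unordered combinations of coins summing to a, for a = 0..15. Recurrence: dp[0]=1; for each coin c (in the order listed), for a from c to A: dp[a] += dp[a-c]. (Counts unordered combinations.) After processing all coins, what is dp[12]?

after  coin     0     1     2     3     4     5     6     7     8     9    10    11    12    13    14    15
          2     1     0     1     0     1     0     1     0     1     0     1     0     1     0     1     0
          3     1     0     1     1     1     1     2     1     2     2     2     2     3     2     3     3
          7     1     0     1     1     1     1     2     2     2     3     3     3     4     4     5     5

4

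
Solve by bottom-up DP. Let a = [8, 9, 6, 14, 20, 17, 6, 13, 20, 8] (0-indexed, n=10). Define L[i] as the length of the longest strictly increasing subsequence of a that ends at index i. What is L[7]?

3

   i    0    1    2    3    4    5    6    7    8    9
a[i]    8    9    6   14   20   17    6   13   20    8
L[i]    1    2    1    3    4    4    1    3    5    2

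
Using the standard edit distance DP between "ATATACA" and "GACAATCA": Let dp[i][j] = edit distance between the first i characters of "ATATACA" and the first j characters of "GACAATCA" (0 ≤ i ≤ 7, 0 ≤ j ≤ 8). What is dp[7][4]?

4

   ''  G  A  C  A  A  T  C  A
''  0  1  2  3  4  5  6  7  8
 A  1  1  1  2  3  4  5  6  7
 T  2  2  2  2  3  4  4  5  6
 A  3  3  2  3  2  3  4  5  5
 T  4  4  3  3  3  3  3  4  5
 A  5  5  4  4  3  3  4  4  4
 C  6  6  5  4  4  4  4  4  5
 A  7  7  6  5  4  4  5  5  4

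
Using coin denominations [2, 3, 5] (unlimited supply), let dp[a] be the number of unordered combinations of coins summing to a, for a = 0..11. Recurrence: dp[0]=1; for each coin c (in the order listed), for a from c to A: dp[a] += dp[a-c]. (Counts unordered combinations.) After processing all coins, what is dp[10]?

4

after  coin     0     1     2     3     4     5     6     7     8     9    10    11
          2     1     0     1     0     1     0     1     0     1     0     1     0
          3     1     0     1     1     1     1     2     1     2     2     2     2
          5     1     0     1     1     1     2     2     2     3     3     4     4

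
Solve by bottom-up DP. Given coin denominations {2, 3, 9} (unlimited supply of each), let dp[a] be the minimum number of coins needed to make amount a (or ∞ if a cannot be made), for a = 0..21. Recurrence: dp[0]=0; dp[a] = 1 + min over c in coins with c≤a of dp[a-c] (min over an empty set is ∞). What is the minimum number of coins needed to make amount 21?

 a  0  1  2  3  4  5  6  7  8  9 10 11 12 13 14 15 16 17 18 19 20 21
dp  0  -  1  1  2  2  2  3  3  1  4  2  2  3  3  3  4  4  2  5  3  3
(- denotes ∞ / unreachable)

3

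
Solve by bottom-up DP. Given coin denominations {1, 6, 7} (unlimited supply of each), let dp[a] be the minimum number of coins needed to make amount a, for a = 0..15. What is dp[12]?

 a  0  1  2  3  4  5  6  7  8  9 10 11 12 13 14 15
dp  0  1  2  3  4  5  1  1  2  3  4  5  2  2  2  3

2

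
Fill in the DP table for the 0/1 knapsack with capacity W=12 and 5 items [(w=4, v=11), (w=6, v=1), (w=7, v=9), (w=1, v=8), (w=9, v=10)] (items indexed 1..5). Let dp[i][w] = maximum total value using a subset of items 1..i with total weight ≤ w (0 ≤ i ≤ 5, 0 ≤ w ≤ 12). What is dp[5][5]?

i\w   0   1   2   3   4   5   6   7   8   9  10  11  12
  0   0   0   0   0   0   0   0   0   0   0   0   0   0
  1   0   0   0   0  11  11  11  11  11  11  11  11  11
  2   0   0   0   0  11  11  11  11  11  11  12  12  12
  3   0   0   0   0  11  11  11  11  11  11  12  20  20
  4   0   8   8   8  11  19  19  19  19  19  19  20  28
  5   0   8   8   8  11  19  19  19  19  19  19  20  28

19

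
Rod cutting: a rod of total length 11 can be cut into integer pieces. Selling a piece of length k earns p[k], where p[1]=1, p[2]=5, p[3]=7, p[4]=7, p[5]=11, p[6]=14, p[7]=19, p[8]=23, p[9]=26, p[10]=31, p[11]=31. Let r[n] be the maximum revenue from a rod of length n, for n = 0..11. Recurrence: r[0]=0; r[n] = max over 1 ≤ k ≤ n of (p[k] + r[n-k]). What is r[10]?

   n    0    1    2    3    4    5    6    7    8    9   10   11
r[n]    0    1    5    7   10   12   15   19   23   26   31   32

31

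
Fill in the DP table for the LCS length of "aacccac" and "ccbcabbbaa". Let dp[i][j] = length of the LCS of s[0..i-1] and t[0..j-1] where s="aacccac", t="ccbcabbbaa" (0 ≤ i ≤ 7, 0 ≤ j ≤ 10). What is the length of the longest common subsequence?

4

   ''  c  c  b  c  a  b  b  b  a  a
''  0  0  0  0  0  0  0  0  0  0  0
 a  0  0  0  0  0  1  1  1  1  1  1
 a  0  0  0  0  0  1  1  1  1  2  2
 c  0  1  1  1  1  1  1  1  1  2  2
 c  0  1  2  2  2  2  2  2  2  2  2
 c  0  1  2  2  3  3  3  3  3  3  3
 a  0  1  2  2  3  4  4  4  4  4  4
 c  0  1  2  2  3  4  4  4  4  4  4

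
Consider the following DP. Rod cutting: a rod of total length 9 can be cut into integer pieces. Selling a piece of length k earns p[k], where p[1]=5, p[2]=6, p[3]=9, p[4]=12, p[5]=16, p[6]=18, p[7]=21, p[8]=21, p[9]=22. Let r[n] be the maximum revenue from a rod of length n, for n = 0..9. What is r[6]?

   n    0    1    2    3    4    5    6    7    8    9
r[n]    0    5   10   15   20   25   30   35   40   45

30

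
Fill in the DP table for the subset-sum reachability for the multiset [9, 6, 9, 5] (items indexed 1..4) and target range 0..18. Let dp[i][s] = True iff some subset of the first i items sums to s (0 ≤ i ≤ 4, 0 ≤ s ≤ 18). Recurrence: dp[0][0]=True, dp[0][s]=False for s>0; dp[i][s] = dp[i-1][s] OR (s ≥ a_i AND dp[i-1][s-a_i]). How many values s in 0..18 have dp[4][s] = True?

i\s   0   1   2   3   4   5   6   7   8   9  10  11  12  13  14  15  16  17  18
  0   T   F   F   F   F   F   F   F   F   F   F   F   F   F   F   F   F   F   F
  1   T   F   F   F   F   F   F   F   F   T   F   F   F   F   F   F   F   F   F
  2   T   F   F   F   F   F   T   F   F   T   F   F   F   F   F   T   F   F   F
  3   T   F   F   F   F   F   T   F   F   T   F   F   F   F   F   T   F   F   T
  4   T   F   F   F   F   T   T   F   F   T   F   T   F   F   T   T   F   F   T

8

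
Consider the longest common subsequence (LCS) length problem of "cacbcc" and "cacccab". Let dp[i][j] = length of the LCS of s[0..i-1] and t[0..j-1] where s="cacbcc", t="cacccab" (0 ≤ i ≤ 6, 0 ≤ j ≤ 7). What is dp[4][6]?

   ''  c  a  c  c  c  a  b
''  0  0  0  0  0  0  0  0
 c  0  1  1  1  1  1  1  1
 a  0  1  2  2  2  2  2  2
 c  0  1  2  3  3  3  3  3
 b  0  1  2  3  3  3  3  4
 c  0  1  2  3  4  4  4  4
 c  0  1  2  3  4  5  5  5

3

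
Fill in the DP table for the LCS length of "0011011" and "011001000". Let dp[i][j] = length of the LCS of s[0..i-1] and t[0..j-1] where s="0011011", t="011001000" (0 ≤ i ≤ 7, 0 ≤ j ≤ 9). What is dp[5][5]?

4

   ''  0  1  1  0  0  1  0  0  0
''  0  0  0  0  0  0  0  0  0  0
 0  0  1  1  1  1  1  1  1  1  1
 0  0  1  1  1  2  2  2  2  2  2
 1  0  1  2  2  2  2  3  3  3  3
 1  0  1  2  3  3  3  3  3  3  3
 0  0  1  2  3  4  4  4  4  4  4
 1  0  1  2  3  4  4  5  5  5  5
 1  0  1  2  3  4  4  5  5  5  5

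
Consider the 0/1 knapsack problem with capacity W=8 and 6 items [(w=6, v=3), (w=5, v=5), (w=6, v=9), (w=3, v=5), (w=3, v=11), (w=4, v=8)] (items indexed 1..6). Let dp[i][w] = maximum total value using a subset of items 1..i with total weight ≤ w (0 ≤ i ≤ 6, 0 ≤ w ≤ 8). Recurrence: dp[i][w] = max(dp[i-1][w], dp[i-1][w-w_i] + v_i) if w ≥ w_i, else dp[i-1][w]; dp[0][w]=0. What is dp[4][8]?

i\w   0   1   2   3   4   5   6   7   8
  0   0   0   0   0   0   0   0   0   0
  1   0   0   0   0   0   0   3   3   3
  2   0   0   0   0   0   5   5   5   5
  3   0   0   0   0   0   5   9   9   9
  4   0   0   0   5   5   5   9   9  10
  5   0   0   0  11  11  11  16  16  16
  6   0   0   0  11  11  11  16  19  19

10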